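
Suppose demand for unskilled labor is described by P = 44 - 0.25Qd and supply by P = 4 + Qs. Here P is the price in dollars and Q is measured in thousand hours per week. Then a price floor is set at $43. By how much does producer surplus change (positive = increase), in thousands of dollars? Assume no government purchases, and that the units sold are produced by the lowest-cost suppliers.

Rearranging demand gives Qd = 176 - 4P; rearranging supply gives Qs = P - 4. Equilibrium: 176 - 4P = P - 4, so 180 = 5P and P* = 36, Q* = 32.
Because the floor (43) lies above the market-clearing price, it is binding.
At P = 43: Qd = 176 - 4·43 = 4 and Qs = 43 - 4 = 39.
Producer surplus without the control is ½ · (36 - 4) · 32 = 512.
With the floor, 4 units are sold at 43. The supply price at Q = 4 is 8, so PS = ½ · [(43 - 4) + (43 - 8)] · 4 = 148.
Change in producer surplus = 148 - 512 = -364.

-364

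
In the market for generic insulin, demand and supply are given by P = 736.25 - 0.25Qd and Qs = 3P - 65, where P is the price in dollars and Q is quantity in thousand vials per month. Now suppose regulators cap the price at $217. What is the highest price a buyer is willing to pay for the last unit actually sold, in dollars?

Rearranging demand gives Qd = 2945 - 4P. Equilibrium: 2945 - 4P = 3P - 65, so 3010 = 7P and P* = 430, Q* = 1225.
Because the ceiling (217) lies below the market-clearing price, it is binding.
At P = 217: Qd = 2945 - 4·217 = 2077 and Qs = 3·217 - 65 = 586.
Only 586 units reach the market. On the demand curve, the marginal buyer's willingness to pay at Q = 586 is (2945 - 586)/4 = 589.75.

589.75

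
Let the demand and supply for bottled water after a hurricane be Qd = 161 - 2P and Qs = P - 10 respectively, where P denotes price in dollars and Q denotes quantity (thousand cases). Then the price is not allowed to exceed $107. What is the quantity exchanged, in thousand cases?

47

Equilibrium: 161 - 2P = P - 10, so 171 = 3P and P* = 57, Q* = 47.
Since 107 is above P* = 57, the ceiling does not bind and the free-market outcome prevails.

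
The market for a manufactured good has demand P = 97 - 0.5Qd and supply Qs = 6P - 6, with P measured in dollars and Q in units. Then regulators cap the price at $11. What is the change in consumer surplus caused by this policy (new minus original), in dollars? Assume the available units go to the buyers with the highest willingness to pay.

-924

Rearranging demand gives Qd = 194 - 2P. Setting quantity demanded equal to quantity supplied, 194 - 2P = 6P - 6, gives P* = 25 and Q* = 144.
Because the ceiling (11) lies below the market-clearing price, it is binding.
At P = 11: Qd = 194 - 2·11 = 172 and Qs = 6·11 - 6 = 60.
Consumer surplus without the control is ½ · (97 - 25) · 144 = 5184.
With the ceiling, 60 units are sold at 11 (assume they go to the highest-value buyers). The demand price at Q = 60 is 67, so CS = ½ · [(97 - 11) + (67 - 11)] · 60 = 4260.
Change in consumer surplus = 4260 - 5184 = -924.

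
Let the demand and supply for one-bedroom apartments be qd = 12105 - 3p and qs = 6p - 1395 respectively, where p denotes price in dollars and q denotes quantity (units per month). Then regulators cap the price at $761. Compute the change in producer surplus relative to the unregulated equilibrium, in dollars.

-3981732

Without the control the market clears where 12105 - 3p = 6p - 1395, i.e. p* = 1500 and q* = 7605.
Because the ceiling (761) lies below the market-clearing price, it is binding.
At p = 761: qd = 12105 - 3·761 = 9822 and qs = 6·761 - 1395 = 3171.
Producer surplus without the control is ½ · (1500 - 232.5) · 7605 = 4819668.75.
With the ceiling, producers sell 3171 units at 761, so PS = ½ · (761 - 232.5) · 3171 = 837936.75.
Change in producer surplus = 837936.75 - 4819668.75 = -3981732.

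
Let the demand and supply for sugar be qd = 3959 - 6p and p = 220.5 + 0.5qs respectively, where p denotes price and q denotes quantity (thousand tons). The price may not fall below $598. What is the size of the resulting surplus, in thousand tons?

384

Rearranging supply gives qs = 2p - 441. Equilibrium: 3959 - 6p = 2p - 441, so 4400 = 8p and p* = 550, q* = 659.
Because the floor (598) lies above the market-clearing price, it is binding.
At p = 598: qd = 3959 - 6·598 = 371 and qs = 2·598 - 441 = 755.
Surplus = qs - qd = 755 - 371 = 384.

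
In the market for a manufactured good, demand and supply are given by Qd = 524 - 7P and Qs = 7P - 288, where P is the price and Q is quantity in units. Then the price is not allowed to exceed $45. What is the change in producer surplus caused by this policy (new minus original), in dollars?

Equilibrium: 524 - 7P = 7P - 288, so 812 = 14P and P* = 58, Q* = 118.
Since 45 < 58, the ceiling is binding.
At P = 45: Qd = 524 - 7·45 = 209 and Qs = 7·45 - 288 = 27.
Producer surplus without the control is ½ · (58 - 288/7) · 118 = 6962/7.
With the ceiling, producers sell 27 units at 45, so PS = ½ · (45 - 288/7) · 27 = 729/14.
Change in producer surplus = 729/14 - 6962/7 = -942.5.

-942.5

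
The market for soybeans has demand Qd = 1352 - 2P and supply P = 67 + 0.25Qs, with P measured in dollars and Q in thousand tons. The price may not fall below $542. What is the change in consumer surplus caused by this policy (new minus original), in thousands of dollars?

-146880

Rearranging supply gives Qs = 4P - 268. Setting quantity demanded equal to quantity supplied, 1352 - 2P = 4P - 268, gives P* = 270 and Q* = 812.
Since 542 > 270, the floor is binding.
At P = 542: Qd = 1352 - 2·542 = 268 and Qs = 4·542 - 268 = 1900.
Consumer surplus without the control is ½ · (676 - 270) · 812 = 164836.
With the floor, consumers buy 268 units at 542, so CS = ½ · (676 - 542) · 268 = 17956.
Change in consumer surplus = 17956 - 164836 = -146880.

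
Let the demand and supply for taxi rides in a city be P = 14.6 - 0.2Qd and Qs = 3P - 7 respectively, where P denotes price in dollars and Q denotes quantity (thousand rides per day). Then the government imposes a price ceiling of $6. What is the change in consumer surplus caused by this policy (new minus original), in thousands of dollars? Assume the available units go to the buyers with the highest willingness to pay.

Rearranging demand gives Qd = 73 - 5P. Without the control the market clears where 73 - 5P = 3P - 7, i.e. P* = 10 and Q* = 23.
Since 6 < 10, the ceiling is binding.
At P = 6: Qd = 73 - 5·6 = 43 and Qs = 3·6 - 7 = 11.
Consumer surplus without the control is ½ · (14.6 - 10) · 23 = 52.9.
With the ceiling, 11 units are sold at 6 (assume they go to the highest-value buyers). The demand price at Q = 11 is 12.4, so CS = ½ · [(14.6 - 6) + (12.4 - 6)] · 11 = 82.5.
Change in consumer surplus = 82.5 - 52.9 = 29.6.

29.6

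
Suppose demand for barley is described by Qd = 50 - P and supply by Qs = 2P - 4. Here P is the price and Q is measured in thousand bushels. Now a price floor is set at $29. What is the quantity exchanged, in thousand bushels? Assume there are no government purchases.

21

Without the control the market clears where 50 - P = 2P - 4, i.e. P* = 18 and Q* = 32.
Since 29 > 18, the floor is binding.
At P = 29: Qd = 50 - 29 = 21 and Qs = 2·29 - 4 = 54.
The quantity actually transacted is the short side, demand: 21.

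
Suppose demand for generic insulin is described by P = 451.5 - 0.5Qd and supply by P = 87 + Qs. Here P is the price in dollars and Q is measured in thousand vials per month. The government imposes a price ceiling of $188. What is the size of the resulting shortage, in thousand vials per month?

Rearranging demand gives Qd = 903 - 2P; rearranging supply gives Qs = P - 87. In a free market, 903 - 2P = P - 87 gives the equilibrium P* = 330, Q* = 243.
The ceiling of 188 is below the equilibrium price 330, so it binds.
At P = 188: Qd = 903 - 2·188 = 527 and Qs = 188 - 87 = 101.
Shortage = Qd - Qs = 527 - 101 = 426.

426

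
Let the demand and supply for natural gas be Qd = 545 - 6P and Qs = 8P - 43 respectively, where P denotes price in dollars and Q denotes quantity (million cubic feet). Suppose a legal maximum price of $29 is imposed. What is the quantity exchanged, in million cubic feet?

In a free market, 545 - 6P = 8P - 43 gives the equilibrium P* = 42, Q* = 293.
Because the ceiling (29) lies below the market-clearing price, it is binding.
At P = 29: Qd = 545 - 6·29 = 371 and Qs = 8·29 - 43 = 189.
The quantity actually transacted is the short side, supply: 189.

189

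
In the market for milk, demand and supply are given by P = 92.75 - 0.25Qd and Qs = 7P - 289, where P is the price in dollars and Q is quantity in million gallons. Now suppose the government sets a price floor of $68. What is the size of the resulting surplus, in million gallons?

88

Rearranging demand gives Qd = 371 - 4P. In a free market, 371 - 4P = 7P - 289 gives the equilibrium P* = 60, Q* = 131.
Because the floor (68) lies above the market-clearing price, it is binding.
At P = 68: Qd = 371 - 4·68 = 99 and Qs = 7·68 - 289 = 187.
Surplus = Qs - Qd = 187 - 99 = 88.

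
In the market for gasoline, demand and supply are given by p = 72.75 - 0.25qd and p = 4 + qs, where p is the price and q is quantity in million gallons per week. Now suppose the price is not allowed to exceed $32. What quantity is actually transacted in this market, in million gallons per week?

Rearranging demand gives qd = 291 - 4p; rearranging supply gives qs = p - 4. In a free market, 291 - 4p = p - 4 gives the equilibrium p* = 59, q* = 55.
Since 32 < 59, the ceiling is binding.
At p = 32: qd = 291 - 4·32 = 163 and qs = 32 - 4 = 28.
The quantity actually transacted is the short side, supply: 28.

28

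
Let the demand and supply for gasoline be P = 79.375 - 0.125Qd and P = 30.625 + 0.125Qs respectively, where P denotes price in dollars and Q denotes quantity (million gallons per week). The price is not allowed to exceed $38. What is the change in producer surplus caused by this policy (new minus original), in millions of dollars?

-2159

Rearranging demand gives Qd = 635 - 8P; rearranging supply gives Qs = 8P - 245. In a free market, 635 - 8P = 8P - 245 gives the equilibrium P* = 55, Q* = 195.
The ceiling of 38 is below the equilibrium price 55, so it binds.
At P = 38: Qd = 635 - 8·38 = 331 and Qs = 8·38 - 245 = 59.
Producer surplus without the control is ½ · (55 - 30.625) · 195 = 2376.5625.
With the ceiling, producers sell 59 units at 38, so PS = ½ · (38 - 30.625) · 59 = 217.5625.
Change in producer surplus = 217.5625 - 2376.5625 = -2159.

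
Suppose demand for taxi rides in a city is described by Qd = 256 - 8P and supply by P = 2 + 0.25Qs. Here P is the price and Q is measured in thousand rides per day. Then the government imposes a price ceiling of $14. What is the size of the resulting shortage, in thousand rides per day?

96

Rearranging supply gives Qs = 4P - 8. In a free market, 256 - 8P = 4P - 8 gives the equilibrium P* = 22, Q* = 80.
Since 14 < 22, the ceiling is binding.
At P = 14: Qd = 256 - 8·14 = 144 and Qs = 4·14 - 8 = 48.
Shortage = Qd - Qs = 144 - 48 = 96.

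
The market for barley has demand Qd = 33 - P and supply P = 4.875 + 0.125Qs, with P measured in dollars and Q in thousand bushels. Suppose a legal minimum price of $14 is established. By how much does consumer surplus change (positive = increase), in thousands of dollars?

Rearranging supply gives Qs = 8P - 39. Setting quantity demanded equal to quantity supplied, 33 - P = 8P - 39, gives P* = 8 and Q* = 25.
Since 14 > 8, the floor is binding.
At P = 14: Qd = 33 - 14 = 19 and Qs = 8·14 - 39 = 73.
Consumer surplus without the control is ½ · (33 - 8) · 25 = 312.5.
With the floor, consumers buy 19 units at 14, so CS = ½ · (33 - 14) · 19 = 180.5.
Change in consumer surplus = 180.5 - 312.5 = -132.

-132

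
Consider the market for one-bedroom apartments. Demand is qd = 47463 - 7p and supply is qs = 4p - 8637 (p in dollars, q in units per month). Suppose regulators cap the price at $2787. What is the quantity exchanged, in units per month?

In a free market, 47463 - 7p = 4p - 8637 gives the equilibrium p* = 5100, q* = 11763.
Since 2787 < 5100, the ceiling is binding.
At p = 2787: qd = 47463 - 7·2787 = 27954 and qs = 4·2787 - 8637 = 2511.
The quantity actually transacted is the short side, supply: 2511.

2511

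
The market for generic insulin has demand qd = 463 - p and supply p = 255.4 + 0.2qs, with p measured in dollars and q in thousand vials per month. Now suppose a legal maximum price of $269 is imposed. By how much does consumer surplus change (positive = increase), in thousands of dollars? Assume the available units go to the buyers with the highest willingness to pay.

Rearranging supply gives qs = 5p - 1277. Without the control the market clears where 463 - p = 5p - 1277, i.e. p* = 290 and q* = 173.
Because the ceiling (269) lies below the market-clearing price, it is binding.
At p = 269: qd = 463 - 269 = 194 and qs = 5·269 - 1277 = 68.
Consumer surplus without the control is ½ · (463 - 290) · 173 = 14964.5.
With the ceiling, 68 units are sold at 269 (assume they go to the highest-value buyers). The demand price at q = 68 is 395, so CS = ½ · [(463 - 269) + (395 - 269)] · 68 = 10880.
Change in consumer surplus = 10880 - 14964.5 = -4084.5.

-4084.5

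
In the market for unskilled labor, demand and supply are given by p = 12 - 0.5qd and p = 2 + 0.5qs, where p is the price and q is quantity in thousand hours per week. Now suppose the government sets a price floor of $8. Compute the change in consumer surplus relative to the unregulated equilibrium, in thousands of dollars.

Rearranging demand gives qd = 24 - 2p; rearranging supply gives qs = 2p - 4. Without the control the market clears where 24 - 2p = 2p - 4, i.e. p* = 7 and q* = 10.
Since 8 > 7, the floor is binding.
At p = 8: qd = 24 - 2·8 = 8 and qs = 2·8 - 4 = 12.
Consumer surplus without the control is ½ · (12 - 7) · 10 = 25.
With the floor, consumers buy 8 units at 8, so CS = ½ · (12 - 8) · 8 = 16.
Change in consumer surplus = 16 - 25 = -9.

-9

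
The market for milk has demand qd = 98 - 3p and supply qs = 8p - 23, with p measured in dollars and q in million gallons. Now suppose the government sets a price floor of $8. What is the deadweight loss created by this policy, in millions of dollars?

0

In a free market, 98 - 3p = 8p - 23 gives the equilibrium p* = 11, q* = 65.
The floor of 8 is below the equilibrium price 11, so it is not binding; the market clears at p* = 11, q* = 65.
Since the control does not bind, no trades are prevented and deadweight loss is zero.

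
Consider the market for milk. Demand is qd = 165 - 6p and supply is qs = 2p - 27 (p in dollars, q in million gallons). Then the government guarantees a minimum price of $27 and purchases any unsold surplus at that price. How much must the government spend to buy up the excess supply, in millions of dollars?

648

Equilibrium: 165 - 6p = 2p - 27, so 192 = 8p and p* = 24, q* = 21.
Since 27 > 24, the floor is binding.
At p = 27: qd = 165 - 6·27 = 3 and qs = 2·27 - 27 = 27.
Surplus = qs - qd = 24.
Government expenditure = surplus × support price = 24 × 27 = 648.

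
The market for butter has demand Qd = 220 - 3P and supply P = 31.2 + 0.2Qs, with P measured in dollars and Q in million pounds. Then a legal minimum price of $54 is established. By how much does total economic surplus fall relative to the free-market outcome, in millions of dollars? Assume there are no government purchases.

Rearranging supply gives Qs = 5P - 156. Equilibrium: 220 - 3P = 5P - 156, so 376 = 8P and P* = 47, Q* = 79.
The floor of 54 is above the equilibrium price 47, so it binds.
At P = 54: Qd = 220 - 3·54 = 58 and Qs = 5·54 - 156 = 114.
Quantity traded falls to 58. At Q = 58 the demand price is (220 - 58)/3 = 54 and the supply price is (156 + 58)/5 = 42.8.
Deadweight loss = ½ · (54 - 42.8) · (79 - 58) = ½ · 11.2 · 21 = 117.6.

117.6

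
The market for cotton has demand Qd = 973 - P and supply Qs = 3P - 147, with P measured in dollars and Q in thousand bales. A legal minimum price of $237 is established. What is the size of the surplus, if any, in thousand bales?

Setting quantity demanded equal to quantity supplied, 973 - P = 3P - 147, gives P* = 280 and Q* = 693.
Since 237 is below P* = 280, the floor does not bind and the free-market outcome prevails.
Since the control does not bind, there is no surplus.

0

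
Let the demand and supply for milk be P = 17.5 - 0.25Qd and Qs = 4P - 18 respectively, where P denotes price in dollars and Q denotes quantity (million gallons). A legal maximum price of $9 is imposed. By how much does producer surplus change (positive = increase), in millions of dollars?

Rearranging demand gives Qd = 70 - 4P. In a free market, 70 - 4P = 4P - 18 gives the equilibrium P* = 11, Q* = 26.
Because the ceiling (9) lies below the market-clearing price, it is binding.
At P = 9: Qd = 70 - 4·9 = 34 and Qs = 4·9 - 18 = 18.
Producer surplus without the control is ½ · (11 - 4.5) · 26 = 84.5.
With the ceiling, producers sell 18 units at 9, so PS = ½ · (9 - 4.5) · 18 = 40.5.
Change in producer surplus = 40.5 - 84.5 = -44.

-44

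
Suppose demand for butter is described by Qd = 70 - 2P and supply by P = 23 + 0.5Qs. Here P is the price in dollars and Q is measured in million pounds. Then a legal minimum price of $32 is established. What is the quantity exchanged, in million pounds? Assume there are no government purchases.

Rearranging supply gives Qs = 2P - 46. In a free market, 70 - 2P = 2P - 46 gives the equilibrium P* = 29, Q* = 12.
Since 32 > 29, the floor is binding.
At P = 32: Qd = 70 - 2·32 = 6 and Qs = 2·32 - 46 = 18.
The quantity actually transacted is the short side, demand: 6.

6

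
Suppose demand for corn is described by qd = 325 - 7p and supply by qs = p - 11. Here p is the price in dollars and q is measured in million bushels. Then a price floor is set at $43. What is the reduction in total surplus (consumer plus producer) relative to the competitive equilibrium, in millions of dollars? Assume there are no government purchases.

28

Without the control the market clears where 325 - 7p = p - 11, i.e. p* = 42 and q* = 31.
Because the floor (43) lies above the market-clearing price, it is binding.
At p = 43: qd = 325 - 7·43 = 24 and qs = 43 - 11 = 32.
Quantity traded falls to 24. At q = 24 the demand price is (325 - 24)/7 = 43 and the supply price is 11 + 24 = 35.
Deadweight loss = ½ · (43 - 35) · (31 - 24) = ½ · 8 · 7 = 28.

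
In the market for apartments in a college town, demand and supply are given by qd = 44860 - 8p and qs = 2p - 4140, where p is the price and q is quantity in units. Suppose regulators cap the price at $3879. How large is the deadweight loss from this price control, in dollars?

Without the control the market clears where 44860 - 8p = 2p - 4140, i.e. p* = 4900 and q* = 5660.
Because the ceiling (3879) lies below the market-clearing price, it is binding.
At p = 3879: qd = 44860 - 8·3879 = 13828 and qs = 2·3879 - 4140 = 3618.
Quantity traded falls to 3618. At q = 3618 the demand price is (44860 - 3618)/8 = 5155.25 and the supply price is (4140 + 3618)/2 = 3879.
Deadweight loss = ½ · (5155.25 - 3879) · (5660 - 3618) = ½ · 1276.25 · 2042 = 1303051.25.

1303051.25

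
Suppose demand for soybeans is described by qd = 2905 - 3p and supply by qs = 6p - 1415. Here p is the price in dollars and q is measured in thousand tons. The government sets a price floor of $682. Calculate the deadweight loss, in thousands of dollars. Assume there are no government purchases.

91809

Without the control the market clears where 2905 - 3p = 6p - 1415, i.e. p* = 480 and q* = 1465.
The floor of 682 is above the equilibrium price 480, so it binds.
At p = 682: qd = 2905 - 3·682 = 859 and qs = 6·682 - 1415 = 2677.
Quantity traded falls to 859. At q = 859 the demand price is (2905 - 859)/3 = 682 and the supply price is (1415 + 859)/6 = 379.
Deadweight loss = ½ · (682 - 379) · (1465 - 859) = ½ · 303 · 606 = 91809.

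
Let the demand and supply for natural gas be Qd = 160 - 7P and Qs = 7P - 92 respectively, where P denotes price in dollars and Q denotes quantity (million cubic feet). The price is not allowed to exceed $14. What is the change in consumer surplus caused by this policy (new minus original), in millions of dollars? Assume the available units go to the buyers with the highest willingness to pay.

Without the control the market clears where 160 - 7P = 7P - 92, i.e. P* = 18 and Q* = 34.
The ceiling of 14 is below the equilibrium price 18, so it binds.
At P = 14: Qd = 160 - 7·14 = 62 and Qs = 7·14 - 92 = 6.
Consumer surplus without the control is ½ · (160/7 - 18) · 34 = 578/7.
With the ceiling, 6 units are sold at 14 (assume they go to the highest-value buyers). The demand price at Q = 6 is 22, so CS = ½ · [(160/7 - 14) + (22 - 14)] · 6 = 354/7.
Change in consumer surplus = 354/7 - 578/7 = -32.

-32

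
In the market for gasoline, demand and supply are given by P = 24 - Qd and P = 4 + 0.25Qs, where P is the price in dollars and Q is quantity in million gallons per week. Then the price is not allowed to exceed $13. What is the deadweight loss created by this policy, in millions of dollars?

0

Rearranging demand gives Qd = 24 - P; rearranging supply gives Qs = 4P - 16. Without the control the market clears where 24 - P = 4P - 16, i.e. P* = 8 and Q* = 16.
The ceiling of 13 is above the equilibrium price 8, so it is not binding; the market clears at P* = 8, Q* = 16.
Since the control does not bind, no trades are prevented and deadweight loss is zero.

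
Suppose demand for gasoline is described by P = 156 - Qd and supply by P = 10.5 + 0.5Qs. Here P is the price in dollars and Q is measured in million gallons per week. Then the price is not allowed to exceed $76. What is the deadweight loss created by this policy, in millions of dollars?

0

Rearranging demand gives Qd = 156 - P; rearranging supply gives Qs = 2P - 21. Setting quantity demanded equal to quantity supplied, 156 - P = 2P - 21, gives P* = 59 and Q* = 97.
Since 76 is above P* = 59, the ceiling does not bind and the free-market outcome prevails.
Since the control does not bind, no trades are prevented and deadweight loss is zero.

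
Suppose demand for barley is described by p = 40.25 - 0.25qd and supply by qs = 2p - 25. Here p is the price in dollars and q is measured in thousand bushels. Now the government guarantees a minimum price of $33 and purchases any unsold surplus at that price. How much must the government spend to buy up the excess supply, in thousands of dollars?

396

Rearranging demand gives qd = 161 - 4p. In a free market, 161 - 4p = 2p - 25 gives the equilibrium p* = 31, q* = 37.
Since 33 > 31, the floor is binding.
At p = 33: qd = 161 - 4·33 = 29 and qs = 2·33 - 25 = 41.
Surplus = qs - qd = 12.
Government expenditure = surplus × support price = 12 × 33 = 396.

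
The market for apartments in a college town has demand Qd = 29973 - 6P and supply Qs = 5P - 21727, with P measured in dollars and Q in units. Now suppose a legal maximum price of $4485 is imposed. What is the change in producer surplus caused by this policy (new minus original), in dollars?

Setting quantity demanded equal to quantity supplied, 29973 - 6P = 5P - 21727, gives P* = 4700 and Q* = 1773.
The ceiling of 4485 is below the equilibrium price 4700, so it binds.
At P = 4485: Qd = 29973 - 6·4485 = 3063 and Qs = 5·4485 - 21727 = 698.
Producer surplus without the control is ½ · (4700 - 4345.4) · 1773 = 314352.9.
With the ceiling, producers sell 698 units at 4485, so PS = ½ · (4485 - 4345.4) · 698 = 48720.4.
Change in producer surplus = 48720.4 - 314352.9 = -265632.5.

-265632.5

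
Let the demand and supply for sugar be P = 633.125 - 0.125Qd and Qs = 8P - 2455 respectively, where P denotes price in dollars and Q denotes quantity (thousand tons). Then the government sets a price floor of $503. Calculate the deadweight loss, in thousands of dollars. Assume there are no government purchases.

8712

Rearranging demand gives Qd = 5065 - 8P. Equilibrium: 5065 - 8P = 8P - 2455, so 7520 = 16P and P* = 470, Q* = 1305.
Because the floor (503) lies above the market-clearing price, it is binding.
At P = 503: Qd = 5065 - 8·503 = 1041 and Qs = 8·503 - 2455 = 1569.
Quantity traded falls to 1041. At Q = 1041 the demand price is (5065 - 1041)/8 = 503 and the supply price is (2455 + 1041)/8 = 437.
Deadweight loss = ½ · (503 - 437) · (1305 - 1041) = ½ · 66 · 264 = 8712.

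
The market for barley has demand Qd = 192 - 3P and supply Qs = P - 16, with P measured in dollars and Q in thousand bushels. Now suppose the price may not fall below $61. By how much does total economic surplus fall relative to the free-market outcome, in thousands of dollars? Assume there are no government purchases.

486

Equilibrium: 192 - 3P = P - 16, so 208 = 4P and P* = 52, Q* = 36.
Because the floor (61) lies above the market-clearing price, it is binding.
At P = 61: Qd = 192 - 3·61 = 9 and Qs = 61 - 16 = 45.
Quantity traded falls to 9. At Q = 9 the demand price is (192 - 9)/3 = 61 and the supply price is 16 + 9 = 25.
Deadweight loss = ½ · (61 - 25) · (36 - 9) = ½ · 36 · 27 = 486.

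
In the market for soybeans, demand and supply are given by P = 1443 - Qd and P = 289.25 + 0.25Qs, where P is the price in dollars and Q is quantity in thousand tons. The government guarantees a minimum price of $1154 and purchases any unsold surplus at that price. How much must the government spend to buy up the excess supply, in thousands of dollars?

3658180

Rearranging demand gives Qd = 1443 - P; rearranging supply gives Qs = 4P - 1157. Without the control the market clears where 1443 - P = 4P - 1157, i.e. P* = 520 and Q* = 923.
The floor of 1154 is above the equilibrium price 520, so it binds.
At P = 1154: Qd = 1443 - 1154 = 289 and Qs = 4·1154 - 1157 = 3459.
Surplus = Qs - Qd = 3170.
Government expenditure = surplus × support price = 3170 × 1154 = 3658180.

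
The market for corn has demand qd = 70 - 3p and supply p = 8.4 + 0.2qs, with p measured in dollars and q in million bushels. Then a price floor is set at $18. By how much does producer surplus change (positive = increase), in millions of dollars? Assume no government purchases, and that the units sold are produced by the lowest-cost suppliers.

Rearranging supply gives qs = 5p - 42. Without the control the market clears where 70 - 3p = 5p - 42, i.e. p* = 14 and q* = 28.
Because the floor (18) lies above the market-clearing price, it is binding.
At p = 18: qd = 70 - 3·18 = 16 and qs = 5·18 - 42 = 48.
Producer surplus without the control is ½ · (14 - 8.4) · 28 = 78.4.
With the floor, 16 units are sold at 18. The supply price at q = 16 is 11.6, so PS = ½ · [(18 - 8.4) + (18 - 11.6)] · 16 = 128.
Change in producer surplus = 128 - 78.4 = 49.6.

49.6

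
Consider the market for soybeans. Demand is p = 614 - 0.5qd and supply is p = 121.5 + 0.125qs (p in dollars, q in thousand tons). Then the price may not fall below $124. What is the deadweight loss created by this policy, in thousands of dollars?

Rearranging demand gives qd = 1228 - 2p; rearranging supply gives qs = 8p - 972. Equilibrium: 1228 - 2p = 8p - 972, so 2200 = 10p and p* = 220, q* = 788.
The floor of 124 is below the equilibrium price 220, so it is not binding; the market clears at p* = 220, q* = 788.
Since the control does not bind, no trades are prevented and deadweight loss is zero.

0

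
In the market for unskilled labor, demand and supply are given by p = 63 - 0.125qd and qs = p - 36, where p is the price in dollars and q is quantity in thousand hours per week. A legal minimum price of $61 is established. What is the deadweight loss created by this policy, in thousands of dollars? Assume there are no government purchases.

36

Rearranging demand gives qd = 504 - 8p. Setting quantity demanded equal to quantity supplied, 504 - 8p = p - 36, gives p* = 60 and q* = 24.
Since 61 > 60, the floor is binding.
At p = 61: qd = 504 - 8·61 = 16 and qs = 61 - 36 = 25.
Quantity traded falls to 16. At q = 16 the demand price is (504 - 16)/8 = 61 and the supply price is 36 + 16 = 52.
Deadweight loss = ½ · (61 - 52) · (24 - 16) = ½ · 9 · 8 = 36.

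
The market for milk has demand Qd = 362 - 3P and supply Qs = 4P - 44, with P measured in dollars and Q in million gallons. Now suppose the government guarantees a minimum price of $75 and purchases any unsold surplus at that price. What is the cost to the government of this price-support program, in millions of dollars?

8925

Equilibrium: 362 - 3P = 4P - 44, so 406 = 7P and P* = 58, Q* = 188.
The floor of 75 is above the equilibrium price 58, so it binds.
At P = 75: Qd = 362 - 3·75 = 137 and Qs = 4·75 - 44 = 256.
Surplus = Qs - Qd = 119.
Government expenditure = surplus × support price = 119 × 75 = 8925.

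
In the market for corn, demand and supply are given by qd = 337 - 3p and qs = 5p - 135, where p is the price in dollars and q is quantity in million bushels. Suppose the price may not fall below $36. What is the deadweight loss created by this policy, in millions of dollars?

0

In a free market, 337 - 3p = 5p - 135 gives the equilibrium p* = 59, q* = 160.
Since 36 is below p* = 59, the floor does not bind and the free-market outcome prevails.
Since the control does not bind, no trades are prevented and deadweight loss is zero.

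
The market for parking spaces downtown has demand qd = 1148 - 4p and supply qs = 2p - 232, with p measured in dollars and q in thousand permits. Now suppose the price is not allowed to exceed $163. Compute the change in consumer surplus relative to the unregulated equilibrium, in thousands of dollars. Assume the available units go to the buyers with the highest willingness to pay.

Setting quantity demanded equal to quantity supplied, 1148 - 4p = 2p - 232, gives p* = 230 and q* = 228.
Because the ceiling (163) lies below the market-clearing price, it is binding.
At p = 163: qd = 1148 - 4·163 = 496 and qs = 2·163 - 232 = 94.
Consumer surplus without the control is ½ · (287 - 230) · 228 = 6498.
With the ceiling, 94 units are sold at 163 (assume they go to the highest-value buyers). The demand price at q = 94 is 263.5, so CS = ½ · [(287 - 163) + (263.5 - 163)] · 94 = 10551.5.
Change in consumer surplus = 10551.5 - 6498 = 4053.5.

4053.5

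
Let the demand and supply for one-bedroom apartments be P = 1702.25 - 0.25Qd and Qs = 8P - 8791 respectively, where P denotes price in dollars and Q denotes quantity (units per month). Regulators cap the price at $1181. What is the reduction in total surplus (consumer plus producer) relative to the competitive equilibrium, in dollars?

169932

Rearranging demand gives Qd = 6809 - 4P. Without the control the market clears where 6809 - 4P = 8P - 8791, i.e. P* = 1300 and Q* = 1609.
Because the ceiling (1181) lies below the market-clearing price, it is binding.
At P = 1181: Qd = 6809 - 4·1181 = 2085 and Qs = 8·1181 - 8791 = 657.
Quantity traded falls to 657. At Q = 657 the demand price is (6809 - 657)/4 = 1538 and the supply price is (8791 + 657)/8 = 1181.
Deadweight loss = ½ · (1538 - 1181) · (1609 - 657) = ½ · 357 · 952 = 169932.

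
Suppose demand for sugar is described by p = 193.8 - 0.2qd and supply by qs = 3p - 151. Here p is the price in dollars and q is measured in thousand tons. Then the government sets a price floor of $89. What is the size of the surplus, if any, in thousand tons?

Rearranging demand gives qd = 969 - 5p. In a free market, 969 - 5p = 3p - 151 gives the equilibrium p* = 140, q* = 269.
The floor of 89 is below the equilibrium price 140, so it is not binding; the market clears at p* = 140, q* = 269.
Since the control does not bind, there is no surplus.

0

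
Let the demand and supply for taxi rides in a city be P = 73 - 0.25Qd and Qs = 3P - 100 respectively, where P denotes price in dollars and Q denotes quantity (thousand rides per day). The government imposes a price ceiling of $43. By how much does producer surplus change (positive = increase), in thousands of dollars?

-630.5

Rearranging demand gives Qd = 292 - 4P. In a free market, 292 - 4P = 3P - 100 gives the equilibrium P* = 56, Q* = 68.
Because the ceiling (43) lies below the market-clearing price, it is binding.
At P = 43: Qd = 292 - 4·43 = 120 and Qs = 3·43 - 100 = 29.
Producer surplus without the control is ½ · (56 - 100/3) · 68 = 2312/3.
With the ceiling, producers sell 29 units at 43, so PS = ½ · (43 - 100/3) · 29 = 841/6.
Change in producer surplus = 841/6 - 2312/3 = -630.5.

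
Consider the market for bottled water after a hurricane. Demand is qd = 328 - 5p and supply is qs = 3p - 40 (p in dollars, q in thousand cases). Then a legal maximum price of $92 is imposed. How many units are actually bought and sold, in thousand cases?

98

Equilibrium: 328 - 5p = 3p - 40, so 368 = 8p and p* = 46, q* = 98.
The ceiling of 92 is above the equilibrium price 46, so it is not binding; the market clears at p* = 46, q* = 98.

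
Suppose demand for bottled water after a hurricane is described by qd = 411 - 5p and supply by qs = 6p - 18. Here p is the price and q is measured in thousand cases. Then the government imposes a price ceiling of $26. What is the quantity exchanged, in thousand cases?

138

In a free market, 411 - 5p = 6p - 18 gives the equilibrium p* = 39, q* = 216.
Because the ceiling (26) lies below the market-clearing price, it is binding.
At p = 26: qd = 411 - 5·26 = 281 and qs = 6·26 - 18 = 138.
The quantity actually transacted is the short side, supply: 138.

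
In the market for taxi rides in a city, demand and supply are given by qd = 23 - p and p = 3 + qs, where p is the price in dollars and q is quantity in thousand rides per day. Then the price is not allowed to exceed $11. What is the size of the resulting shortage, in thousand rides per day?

4

Rearranging supply gives qs = p - 3. In a free market, 23 - p = p - 3 gives the equilibrium p* = 13, q* = 10.
Since 11 < 13, the ceiling is binding.
At p = 11: qd = 23 - 11 = 12 and qs = 11 - 3 = 8.
Shortage = qd - qs = 12 - 8 = 4.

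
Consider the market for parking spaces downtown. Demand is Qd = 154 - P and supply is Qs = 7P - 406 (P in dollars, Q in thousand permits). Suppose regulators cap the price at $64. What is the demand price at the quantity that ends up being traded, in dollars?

112

Setting quantity demanded equal to quantity supplied, 154 - P = 7P - 406, gives P* = 70 and Q* = 84.
Since 64 < 70, the ceiling is binding.
At P = 64: Qd = 154 - 64 = 90 and Qs = 7·64 - 406 = 42.
Only 42 units reach the market. On the demand curve, the marginal buyer's willingness to pay at Q = 42 is (154 - 42) = 112.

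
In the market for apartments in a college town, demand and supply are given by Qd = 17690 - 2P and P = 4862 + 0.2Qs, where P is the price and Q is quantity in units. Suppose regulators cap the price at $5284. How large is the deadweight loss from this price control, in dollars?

Rearranging supply gives Qs = 5P - 24310. Setting quantity demanded equal to quantity supplied, 17690 - 2P = 5P - 24310, gives P* = 6000 and Q* = 5690.
Since 5284 < 6000, the ceiling is binding.
At P = 5284: Qd = 17690 - 2·5284 = 7122 and Qs = 5·5284 - 24310 = 2110.
Quantity traded falls to 2110. At Q = 2110 the demand price is (17690 - 2110)/2 = 7790 and the supply price is (24310 + 2110)/5 = 5284.
Deadweight loss = ½ · (7790 - 5284) · (5690 - 2110) = ½ · 2506 · 3580 = 4485740.

4485740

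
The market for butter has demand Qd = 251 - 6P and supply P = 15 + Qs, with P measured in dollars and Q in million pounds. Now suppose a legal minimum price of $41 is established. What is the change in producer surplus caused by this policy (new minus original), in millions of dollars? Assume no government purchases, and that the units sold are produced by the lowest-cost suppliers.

Rearranging supply gives Qs = P - 15. Equilibrium: 251 - 6P = P - 15, so 266 = 7P and P* = 38, Q* = 23.
Because the floor (41) lies above the market-clearing price, it is binding.
At P = 41: Qd = 251 - 6·41 = 5 and Qs = 41 - 15 = 26.
Producer surplus without the control is ½ · (38 - 15) · 23 = 264.5.
With the floor, 5 units are sold at 41. The supply price at Q = 5 is 20, so PS = ½ · [(41 - 15) + (41 - 20)] · 5 = 117.5.
Change in producer surplus = 117.5 - 264.5 = -147.

-147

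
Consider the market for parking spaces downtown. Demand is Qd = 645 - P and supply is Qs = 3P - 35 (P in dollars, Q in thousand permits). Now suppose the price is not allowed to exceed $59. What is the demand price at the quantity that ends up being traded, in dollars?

Without the control the market clears where 645 - P = 3P - 35, i.e. P* = 170 and Q* = 475.
Because the ceiling (59) lies below the market-clearing price, it is binding.
At P = 59: Qd = 645 - 59 = 586 and Qs = 3·59 - 35 = 142.
Only 142 units reach the market. On the demand curve, the marginal buyer's willingness to pay at Q = 142 is (645 - 142) = 503.

503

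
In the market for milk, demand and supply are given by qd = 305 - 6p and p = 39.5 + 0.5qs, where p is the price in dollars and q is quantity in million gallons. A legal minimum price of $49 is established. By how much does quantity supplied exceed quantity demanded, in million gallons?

8

Rearranging supply gives qs = 2p - 79. In a free market, 305 - 6p = 2p - 79 gives the equilibrium p* = 48, q* = 17.
Since 49 > 48, the floor is binding.
At p = 49: qd = 305 - 6·49 = 11 and qs = 2·49 - 79 = 19.
Surplus = qs - qd = 19 - 11 = 8.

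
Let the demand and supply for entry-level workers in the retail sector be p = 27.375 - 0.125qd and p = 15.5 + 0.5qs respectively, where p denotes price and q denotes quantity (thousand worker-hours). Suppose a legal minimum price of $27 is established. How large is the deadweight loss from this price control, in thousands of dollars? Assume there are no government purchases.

Rearranging demand gives qd = 219 - 8p; rearranging supply gives qs = 2p - 31. Without the control the market clears where 219 - 8p = 2p - 31, i.e. p* = 25 and q* = 19.
The floor of 27 is above the equilibrium price 25, so it binds.
At p = 27: qd = 219 - 8·27 = 3 and qs = 2·27 - 31 = 23.
Quantity traded falls to 3. At q = 3 the demand price is (219 - 3)/8 = 27 and the supply price is (31 + 3)/2 = 17.
Deadweight loss = ½ · (27 - 17) · (19 - 3) = ½ · 10 · 16 = 80.

80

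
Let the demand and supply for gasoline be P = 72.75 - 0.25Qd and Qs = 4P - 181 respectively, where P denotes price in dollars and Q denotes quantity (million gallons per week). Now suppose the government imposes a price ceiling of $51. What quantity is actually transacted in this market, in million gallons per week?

23

Rearranging demand gives Qd = 291 - 4P. Setting quantity demanded equal to quantity supplied, 291 - 4P = 4P - 181, gives P* = 59 and Q* = 55.
Since 51 < 59, the ceiling is binding.
At P = 51: Qd = 291 - 4·51 = 87 and Qs = 4·51 - 181 = 23.
The quantity actually transacted is the short side, supply: 23.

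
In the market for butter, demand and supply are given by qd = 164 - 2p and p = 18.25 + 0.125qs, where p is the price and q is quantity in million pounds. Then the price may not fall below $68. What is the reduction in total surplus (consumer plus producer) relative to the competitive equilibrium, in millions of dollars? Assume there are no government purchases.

1711.25

Rearranging supply gives qs = 8p - 146. Setting quantity demanded equal to quantity supplied, 164 - 2p = 8p - 146, gives p* = 31 and q* = 102.
The floor of 68 is above the equilibrium price 31, so it binds.
At p = 68: qd = 164 - 2·68 = 28 and qs = 8·68 - 146 = 398.
Quantity traded falls to 28. At q = 28 the demand price is (164 - 28)/2 = 68 and the supply price is (146 + 28)/8 = 21.75.
Deadweight loss = ½ · (68 - 21.75) · (102 - 28) = ½ · 46.25 · 74 = 1711.25.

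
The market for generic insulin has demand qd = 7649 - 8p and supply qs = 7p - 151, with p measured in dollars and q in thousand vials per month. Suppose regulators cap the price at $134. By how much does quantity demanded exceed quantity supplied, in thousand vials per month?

Without the control the market clears where 7649 - 8p = 7p - 151, i.e. p* = 520 and q* = 3489.
Because the ceiling (134) lies below the market-clearing price, it is binding.
At p = 134: qd = 7649 - 8·134 = 6577 and qs = 7·134 - 151 = 787.
Shortage = qd - qs = 6577 - 787 = 5790.

5790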